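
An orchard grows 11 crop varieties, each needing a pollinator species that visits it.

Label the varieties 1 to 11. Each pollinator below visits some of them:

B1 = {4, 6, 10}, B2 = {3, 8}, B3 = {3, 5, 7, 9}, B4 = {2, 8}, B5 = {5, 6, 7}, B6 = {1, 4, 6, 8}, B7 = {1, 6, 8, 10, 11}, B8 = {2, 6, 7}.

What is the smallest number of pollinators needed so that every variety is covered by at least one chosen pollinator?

B1 and B3 and B4 and B7 together: B1 ∪ B3 ∪ B4 ∪ B7 = {1, 2, 3, 4, 5, 6, 7, 8, 9, 10, 11} — every variety is covered.
No 3 of the 8 pollinators cover everything (all 56 combinations miss at least one variety), so 4 is optimal.

4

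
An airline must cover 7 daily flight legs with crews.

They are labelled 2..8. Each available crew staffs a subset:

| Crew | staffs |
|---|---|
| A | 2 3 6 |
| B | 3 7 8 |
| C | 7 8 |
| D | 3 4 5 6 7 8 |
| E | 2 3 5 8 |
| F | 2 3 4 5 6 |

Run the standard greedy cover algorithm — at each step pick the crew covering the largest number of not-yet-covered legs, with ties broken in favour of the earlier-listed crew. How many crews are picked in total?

Greedy: pick D (covers 6 new) → pick A (covers 1 new). Total picks: 2.

2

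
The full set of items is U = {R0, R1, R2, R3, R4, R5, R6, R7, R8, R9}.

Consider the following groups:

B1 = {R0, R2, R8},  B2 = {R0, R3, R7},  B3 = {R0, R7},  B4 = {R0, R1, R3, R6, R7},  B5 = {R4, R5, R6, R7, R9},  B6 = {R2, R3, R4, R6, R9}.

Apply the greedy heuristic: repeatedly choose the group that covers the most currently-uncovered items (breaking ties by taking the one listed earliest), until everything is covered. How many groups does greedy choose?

Greedy: pick B4 (covers 5 new) → pick B5 (covers 3 new) → pick B1 (covers 2 new). Total picks: 3.

3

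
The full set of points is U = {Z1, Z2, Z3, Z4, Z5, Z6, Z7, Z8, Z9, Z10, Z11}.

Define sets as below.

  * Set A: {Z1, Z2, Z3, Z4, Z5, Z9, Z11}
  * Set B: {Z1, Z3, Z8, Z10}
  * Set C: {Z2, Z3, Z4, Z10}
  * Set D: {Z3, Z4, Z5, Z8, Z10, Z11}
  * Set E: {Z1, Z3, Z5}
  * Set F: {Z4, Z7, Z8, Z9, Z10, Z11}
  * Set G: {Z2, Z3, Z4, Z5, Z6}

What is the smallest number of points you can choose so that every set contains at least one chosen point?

2

The 2 points {Z3, Z4} hit every set.
The sets E, F are pairwise disjoint, so any hitting set needs a separate point for each — at least 2. Hence 2 is optimal.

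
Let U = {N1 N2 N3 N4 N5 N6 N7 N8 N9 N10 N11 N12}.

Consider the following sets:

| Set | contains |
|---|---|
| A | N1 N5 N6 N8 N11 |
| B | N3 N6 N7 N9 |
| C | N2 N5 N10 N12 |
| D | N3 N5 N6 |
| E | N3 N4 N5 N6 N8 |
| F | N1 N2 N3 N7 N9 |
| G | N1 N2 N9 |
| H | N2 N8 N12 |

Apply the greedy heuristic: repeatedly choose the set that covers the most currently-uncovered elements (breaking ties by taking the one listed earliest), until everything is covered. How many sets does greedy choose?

Greedy: pick A (covers 5 new) → pick F (covers 4 new) → pick C (covers 2 new) → pick E (covers 1 new). Total picks: 4.

4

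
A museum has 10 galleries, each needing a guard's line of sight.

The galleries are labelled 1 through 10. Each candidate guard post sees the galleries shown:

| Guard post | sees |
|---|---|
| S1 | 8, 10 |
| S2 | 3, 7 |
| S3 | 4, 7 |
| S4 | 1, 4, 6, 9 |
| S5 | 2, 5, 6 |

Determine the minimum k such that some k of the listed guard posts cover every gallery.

S1 and S2 and S4 and S5 together: S1 ∪ S2 ∪ S4 ∪ S5 = {1, 2, 3, 4, 5, 6, 7, 8, 9, 10} — every gallery is covered.
Only S4 contains 1, so S4 is forced; the remaining 6 galleries need at least 3 more guard posts (each remaining guard post adds at most 2) — so at least 4 guard posts are needed, and 4 is optimal.

4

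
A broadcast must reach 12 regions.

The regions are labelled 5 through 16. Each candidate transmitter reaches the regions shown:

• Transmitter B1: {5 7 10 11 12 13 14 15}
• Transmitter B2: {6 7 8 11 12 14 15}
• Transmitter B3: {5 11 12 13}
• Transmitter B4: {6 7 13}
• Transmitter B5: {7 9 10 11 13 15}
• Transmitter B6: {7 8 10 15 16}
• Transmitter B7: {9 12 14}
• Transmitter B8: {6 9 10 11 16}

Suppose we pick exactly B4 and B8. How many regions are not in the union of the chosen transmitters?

5

Union of B4, B8 = {6, 7, 9, 10, 11, 13, 16}.
Not covered: 5, 8, 12, 14, 15 — 5 regions.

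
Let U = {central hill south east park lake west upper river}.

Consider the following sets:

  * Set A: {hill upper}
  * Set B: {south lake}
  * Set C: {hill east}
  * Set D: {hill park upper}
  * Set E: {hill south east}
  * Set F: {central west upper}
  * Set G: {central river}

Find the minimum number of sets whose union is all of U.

5

Take {B, C, D, F, G}. Their union is {central, hill, south, east, park, lake, west, upper, river}, which is all 9 items.
No 4 of the 7 sets cover everything (all 35 combinations miss at least one item), so 5 is optimal.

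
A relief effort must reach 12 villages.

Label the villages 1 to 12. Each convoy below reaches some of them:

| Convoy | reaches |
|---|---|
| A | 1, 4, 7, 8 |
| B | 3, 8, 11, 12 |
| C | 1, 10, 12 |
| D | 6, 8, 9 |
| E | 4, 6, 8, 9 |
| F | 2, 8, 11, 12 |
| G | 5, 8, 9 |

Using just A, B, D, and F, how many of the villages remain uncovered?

Union of A, B, D, F = {1, 2, 3, 4, 6, 7, 8, 9, 11, 12}.
Not covered: 5, 10 — 2 villages.

2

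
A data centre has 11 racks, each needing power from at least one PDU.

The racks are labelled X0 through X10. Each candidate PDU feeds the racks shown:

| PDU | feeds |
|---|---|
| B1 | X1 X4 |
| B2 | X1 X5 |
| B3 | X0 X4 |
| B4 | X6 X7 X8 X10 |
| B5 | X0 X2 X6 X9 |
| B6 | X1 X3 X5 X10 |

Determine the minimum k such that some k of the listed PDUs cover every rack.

4

B3 and B4 and B5 and B6 together: B3 ∪ B4 ∪ B5 ∪ B6 = {X0, X1, X2, X3, X4, X5, X6, X7, X8, X9, X10} — every rack is covered.
Only B4 contains X7, so B4 is forced; the remaining 7 racks need at least 3 more PDUs (each remaining PDU adds at most 3) — so at least 4 PDUs are needed, and 4 is optimal.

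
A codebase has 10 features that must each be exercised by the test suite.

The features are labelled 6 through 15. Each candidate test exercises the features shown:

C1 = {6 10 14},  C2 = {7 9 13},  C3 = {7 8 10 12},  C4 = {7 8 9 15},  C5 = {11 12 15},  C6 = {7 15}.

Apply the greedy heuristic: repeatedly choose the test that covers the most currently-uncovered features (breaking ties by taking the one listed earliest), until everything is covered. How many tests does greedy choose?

4

Greedy: pick C3 (covers 4 new) → pick C1 (covers 2 new) → pick C2 (covers 2 new) → pick C5 (covers 2 new). Total picks: 4.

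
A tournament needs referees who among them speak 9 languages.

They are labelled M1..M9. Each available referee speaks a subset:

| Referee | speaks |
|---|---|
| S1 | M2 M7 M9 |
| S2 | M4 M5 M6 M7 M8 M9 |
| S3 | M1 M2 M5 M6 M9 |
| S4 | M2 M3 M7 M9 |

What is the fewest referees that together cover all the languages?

3

S2 and S3 and S4 together: S2 ∪ S3 ∪ S4 = {M1, M2, M3, M4, M5, M6, M7, M8, M9} — every language is covered.
Only S3 contains M1, so S3 is forced; the remaining 4 languages need at least 2 more referees (each remaining referee adds at most 3) — so at least 3 referees are needed, and 3 is optimal.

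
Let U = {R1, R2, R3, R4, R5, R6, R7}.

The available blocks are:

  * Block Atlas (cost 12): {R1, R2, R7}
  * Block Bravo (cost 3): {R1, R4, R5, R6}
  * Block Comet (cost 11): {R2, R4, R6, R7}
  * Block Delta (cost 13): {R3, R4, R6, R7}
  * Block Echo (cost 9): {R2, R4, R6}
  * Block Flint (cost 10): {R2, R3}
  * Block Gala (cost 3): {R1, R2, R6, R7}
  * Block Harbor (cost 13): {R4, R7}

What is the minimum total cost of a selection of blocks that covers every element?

16

Bravo, Flint, Gala together cover every element (Bravo ∪ Flint ∪ Gala = {R1, R2, R3, R4, R5, R6, R7}); total cost 3 + 10 + 3 = 16.
No covering selection has total cost below 16.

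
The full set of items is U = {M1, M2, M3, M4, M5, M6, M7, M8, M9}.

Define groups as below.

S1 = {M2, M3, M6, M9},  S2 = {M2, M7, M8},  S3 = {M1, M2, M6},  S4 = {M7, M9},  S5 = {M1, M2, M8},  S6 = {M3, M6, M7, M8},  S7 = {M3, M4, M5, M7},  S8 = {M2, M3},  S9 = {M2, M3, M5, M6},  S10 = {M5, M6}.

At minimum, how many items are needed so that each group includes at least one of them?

3

H = {M2, M5, M7} meets every group (each contains at least one member of H), and |H| = 3.
The groups S4, S5, S10 are pairwise disjoint, so any hitting set needs a separate item for each — at least 3. Hence 3 is optimal.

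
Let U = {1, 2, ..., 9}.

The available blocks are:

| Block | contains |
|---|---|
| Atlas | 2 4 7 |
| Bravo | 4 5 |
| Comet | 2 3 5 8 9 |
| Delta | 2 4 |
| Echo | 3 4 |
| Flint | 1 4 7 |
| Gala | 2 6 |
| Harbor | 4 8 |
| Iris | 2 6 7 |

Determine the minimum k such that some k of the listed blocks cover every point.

Comet, Flint, and Gala cover everything between them: the union {1, 2, 3, 4, 5, 6, 7, 8, 9} is all of U.
Only Flint contains 1, so Flint is forced; the remaining 6 points need at least 2 more blocks (each remaining block adds at most 5) — so at least 3 blocks are needed, and 3 is optimal.

3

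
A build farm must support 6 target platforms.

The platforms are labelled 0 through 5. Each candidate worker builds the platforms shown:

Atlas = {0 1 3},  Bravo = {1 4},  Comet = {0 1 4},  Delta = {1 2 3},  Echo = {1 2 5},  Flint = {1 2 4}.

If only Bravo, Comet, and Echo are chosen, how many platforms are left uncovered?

1

Union of Bravo, Comet, Echo = {0, 1, 2, 4, 5}.
Not covered: 3 — 1 platform.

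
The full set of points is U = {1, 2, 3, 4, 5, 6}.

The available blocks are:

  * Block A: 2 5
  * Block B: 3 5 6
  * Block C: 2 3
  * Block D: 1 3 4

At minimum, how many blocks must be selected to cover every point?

B and C and D together: B ∪ C ∪ D = {1, 2, 3, 4, 5, 6} — every point is covered.
Only D contains 1, so D is forced; the remaining 3 points need at least 2 more blocks (each remaining block adds at most 2) — so at least 3 blocks are needed, and 3 is optimal.

3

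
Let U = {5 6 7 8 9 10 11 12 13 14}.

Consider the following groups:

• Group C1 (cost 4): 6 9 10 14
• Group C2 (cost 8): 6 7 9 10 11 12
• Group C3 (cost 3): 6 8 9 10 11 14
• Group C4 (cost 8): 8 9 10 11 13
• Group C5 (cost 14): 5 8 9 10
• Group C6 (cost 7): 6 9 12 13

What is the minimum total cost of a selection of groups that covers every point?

32

C2, C3, C5, C6 together cover every point (C2 ∪ C3 ∪ C5 ∪ C6 = {5, 6, 7, 8, 9, 10, 11, 12, 13, 14}); total cost 8 + 3 + 14 + 7 = 32.
No covering selection has total cost below 32.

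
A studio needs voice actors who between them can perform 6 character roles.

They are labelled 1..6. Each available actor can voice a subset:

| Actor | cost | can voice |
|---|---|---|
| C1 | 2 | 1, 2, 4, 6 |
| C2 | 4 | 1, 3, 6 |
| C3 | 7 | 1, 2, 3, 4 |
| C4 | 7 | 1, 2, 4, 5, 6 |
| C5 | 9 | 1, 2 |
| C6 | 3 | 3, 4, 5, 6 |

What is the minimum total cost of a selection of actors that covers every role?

C1, C6 together cover every role (C1 ∪ C6 = {1, 2, 3, 4, 5, 6}); total cost 2 + 3 = 5.
No covering selection has total cost below 5.

5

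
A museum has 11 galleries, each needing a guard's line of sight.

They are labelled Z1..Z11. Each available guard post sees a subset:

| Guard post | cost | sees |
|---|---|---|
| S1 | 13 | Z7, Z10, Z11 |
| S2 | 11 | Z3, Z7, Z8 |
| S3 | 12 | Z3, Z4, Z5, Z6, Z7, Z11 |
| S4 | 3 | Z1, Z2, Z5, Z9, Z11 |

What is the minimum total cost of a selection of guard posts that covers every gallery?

S1, S2, S3, S4 together cover every gallery (S1 ∪ S2 ∪ S3 ∪ S4 = {Z1, Z2, Z3, Z4, Z5, Z6, Z7, Z8, Z9, Z10, Z11}); total cost 13 + 11 + 12 + 3 = 39.
No covering selection has total cost below 39.

39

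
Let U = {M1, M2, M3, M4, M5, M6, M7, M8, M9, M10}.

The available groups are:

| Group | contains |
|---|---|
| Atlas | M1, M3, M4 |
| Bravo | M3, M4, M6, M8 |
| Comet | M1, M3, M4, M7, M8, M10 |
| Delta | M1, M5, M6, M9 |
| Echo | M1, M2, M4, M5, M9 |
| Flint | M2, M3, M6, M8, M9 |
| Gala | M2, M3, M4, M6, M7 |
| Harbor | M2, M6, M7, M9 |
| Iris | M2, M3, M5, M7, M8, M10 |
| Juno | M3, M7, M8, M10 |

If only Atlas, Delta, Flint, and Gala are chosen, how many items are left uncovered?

1

Union of Atlas, Delta, Flint, Gala = {M1, M2, M3, M4, M5, M6, M7, M8, M9}.
Not covered: M10 — 1 item.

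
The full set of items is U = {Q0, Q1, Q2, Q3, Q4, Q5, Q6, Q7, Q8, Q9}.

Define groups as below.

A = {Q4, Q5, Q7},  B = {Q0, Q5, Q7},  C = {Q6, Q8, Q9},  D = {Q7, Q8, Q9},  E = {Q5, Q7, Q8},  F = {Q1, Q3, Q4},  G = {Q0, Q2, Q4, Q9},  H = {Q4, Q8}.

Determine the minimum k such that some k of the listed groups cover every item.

4

Take {A, C, F, G}. Their union is {Q0, Q1, Q2, Q3, Q4, Q5, Q6, Q7, Q8, Q9}, which is all 10 items.
Only F contains Q1, so F is forced; the remaining 7 items need at least 3 more groups (each remaining group adds at most 3) — so at least 4 groups are needed, and 4 is optimal.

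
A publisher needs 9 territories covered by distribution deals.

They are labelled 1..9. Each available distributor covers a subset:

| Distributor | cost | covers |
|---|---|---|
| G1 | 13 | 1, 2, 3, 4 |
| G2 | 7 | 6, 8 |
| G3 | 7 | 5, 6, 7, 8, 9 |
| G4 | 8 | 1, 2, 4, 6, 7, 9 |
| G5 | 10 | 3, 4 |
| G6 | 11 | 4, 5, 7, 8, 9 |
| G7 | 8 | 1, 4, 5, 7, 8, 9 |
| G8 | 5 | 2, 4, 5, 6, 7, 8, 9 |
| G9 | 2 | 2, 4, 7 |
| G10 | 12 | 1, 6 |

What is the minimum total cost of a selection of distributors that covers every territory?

G1, G8 together cover every territory (G1 ∪ G8 = {1, 2, 3, 4, 5, 6, 7, 8, 9}); total cost 13 + 5 = 18.
The greedy pick G9, G8, G1 costs 20; no covering selection beats 18.

18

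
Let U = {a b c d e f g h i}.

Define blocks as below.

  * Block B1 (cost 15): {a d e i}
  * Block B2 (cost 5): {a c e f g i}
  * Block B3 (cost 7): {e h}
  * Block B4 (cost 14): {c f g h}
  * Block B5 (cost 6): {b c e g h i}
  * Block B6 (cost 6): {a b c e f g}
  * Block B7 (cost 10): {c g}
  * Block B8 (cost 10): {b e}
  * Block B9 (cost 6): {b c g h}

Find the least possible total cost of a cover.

26

B1, B2, B9 together cover every item (B1 ∪ B2 ∪ B9 = {a, b, c, d, e, f, g, h, i}); total cost 15 + 5 + 6 = 26.
No covering selection has total cost below 26.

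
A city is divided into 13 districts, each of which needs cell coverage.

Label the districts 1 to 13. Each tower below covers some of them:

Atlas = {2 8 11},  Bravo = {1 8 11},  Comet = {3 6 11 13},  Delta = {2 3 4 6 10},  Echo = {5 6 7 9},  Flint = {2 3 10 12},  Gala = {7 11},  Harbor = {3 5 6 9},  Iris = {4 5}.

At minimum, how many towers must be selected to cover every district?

5

Take {Bravo, Comet, Delta, Echo, Flint}. Their union is {1, 2, 3, 4, 5, 6, 7, 8, 9, 10, 11, 12, 13}, which is all 13 districts.
No 4 of the 9 towers cover everything (all 126 combinations miss at least one district), so 5 is optimal.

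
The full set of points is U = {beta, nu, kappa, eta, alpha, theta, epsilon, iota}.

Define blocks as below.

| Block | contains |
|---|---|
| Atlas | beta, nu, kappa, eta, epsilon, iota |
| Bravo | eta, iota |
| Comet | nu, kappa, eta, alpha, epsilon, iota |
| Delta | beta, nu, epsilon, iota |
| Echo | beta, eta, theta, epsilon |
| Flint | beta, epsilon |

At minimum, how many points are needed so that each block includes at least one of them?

H = {epsilon, iota} meets every block (each contains at least one member of H), and |H| = 2.
The blocks Bravo, Flint are pairwise disjoint, so any hitting set needs a separate point for each — at least 2. Hence 2 is optimal.

2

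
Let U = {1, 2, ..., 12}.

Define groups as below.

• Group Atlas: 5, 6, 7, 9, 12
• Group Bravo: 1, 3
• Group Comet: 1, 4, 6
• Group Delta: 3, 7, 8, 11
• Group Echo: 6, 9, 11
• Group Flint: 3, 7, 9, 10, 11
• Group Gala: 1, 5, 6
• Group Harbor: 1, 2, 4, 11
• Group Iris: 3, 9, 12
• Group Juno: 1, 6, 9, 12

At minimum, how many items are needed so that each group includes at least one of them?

3

Take H = {2, 3, 6}. Each listed group contains at least one of these, so H is a hitting set of size 3.
No choice of 2 items meets every group, so 3 is the minimum.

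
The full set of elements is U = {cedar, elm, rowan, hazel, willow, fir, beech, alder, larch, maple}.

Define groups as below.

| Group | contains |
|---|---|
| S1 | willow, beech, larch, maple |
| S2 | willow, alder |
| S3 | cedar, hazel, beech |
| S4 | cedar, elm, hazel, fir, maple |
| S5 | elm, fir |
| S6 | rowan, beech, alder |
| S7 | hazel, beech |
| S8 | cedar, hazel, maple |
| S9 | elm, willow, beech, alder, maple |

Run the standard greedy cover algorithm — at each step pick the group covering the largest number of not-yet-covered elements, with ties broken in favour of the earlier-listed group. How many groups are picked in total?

Greedy: pick S4 (covers 5 new) → pick S1 (covers 3 new) → pick S6 (covers 2 new). Total picks: 3.

3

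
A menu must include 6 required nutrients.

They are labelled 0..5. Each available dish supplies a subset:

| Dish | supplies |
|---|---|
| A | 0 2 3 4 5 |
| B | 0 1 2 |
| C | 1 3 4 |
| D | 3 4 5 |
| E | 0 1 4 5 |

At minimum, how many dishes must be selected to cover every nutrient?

Take {A, E}. Their union is {0, 1, 2, 3, 4, 5}, which is all 6 nutrients.
No single dish has all 6 nutrients (the largest, A, has 5), so 2 is optimal.

2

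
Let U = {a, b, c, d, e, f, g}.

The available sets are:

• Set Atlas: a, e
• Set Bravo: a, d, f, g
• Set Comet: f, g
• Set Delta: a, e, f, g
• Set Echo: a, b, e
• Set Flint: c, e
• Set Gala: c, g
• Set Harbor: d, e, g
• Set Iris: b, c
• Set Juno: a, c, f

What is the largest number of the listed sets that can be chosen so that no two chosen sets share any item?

3

Atlas, Comet, Iris are pairwise disjoint (Atlas={a,e}; Comet={f,g}; Iris={b,c}).
Every remaining set overlaps one of these, and no 4 of the listed sets are pairwise disjoint, so 3 is the maximum.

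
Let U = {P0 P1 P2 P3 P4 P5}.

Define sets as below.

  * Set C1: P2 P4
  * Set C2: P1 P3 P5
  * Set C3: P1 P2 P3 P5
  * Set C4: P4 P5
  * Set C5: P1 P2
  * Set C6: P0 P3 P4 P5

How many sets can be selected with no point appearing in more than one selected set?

2

C4, C5 are pairwise disjoint (C4={P4,P5}; C5={P1,P2}).
Every remaining set overlaps one of these, and no 3 of the listed sets are pairwise disjoint, so 2 is the maximum.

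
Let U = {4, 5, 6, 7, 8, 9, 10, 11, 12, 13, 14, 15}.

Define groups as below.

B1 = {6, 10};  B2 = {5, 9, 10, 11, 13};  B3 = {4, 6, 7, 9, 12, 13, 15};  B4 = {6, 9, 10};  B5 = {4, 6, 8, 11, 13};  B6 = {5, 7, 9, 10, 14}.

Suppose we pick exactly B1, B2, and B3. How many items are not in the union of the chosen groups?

Union of B1, B2, B3 = {4, 5, 6, 7, 9, 10, 11, 12, 13, 15}.
Not covered: 8, 14 — 2 items.

2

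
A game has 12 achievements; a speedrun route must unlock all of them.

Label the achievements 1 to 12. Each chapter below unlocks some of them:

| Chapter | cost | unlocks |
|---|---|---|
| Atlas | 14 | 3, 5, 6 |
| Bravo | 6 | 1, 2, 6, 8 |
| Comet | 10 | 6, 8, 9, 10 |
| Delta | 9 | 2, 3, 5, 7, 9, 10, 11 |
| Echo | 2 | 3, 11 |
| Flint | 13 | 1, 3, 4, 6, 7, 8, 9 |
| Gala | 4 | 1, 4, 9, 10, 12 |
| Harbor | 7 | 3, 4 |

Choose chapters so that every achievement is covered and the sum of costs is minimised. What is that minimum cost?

19

Bravo, Delta, Gala together cover every achievement (Bravo ∪ Delta ∪ Gala = {1, 2, 3, 4, 5, 6, 7, 8, 9, 10, 11, 12}); total cost 6 + 9 + 4 = 19.
The greedy pick Gala, Echo, Bravo, Delta costs 21; no covering selection beats 19.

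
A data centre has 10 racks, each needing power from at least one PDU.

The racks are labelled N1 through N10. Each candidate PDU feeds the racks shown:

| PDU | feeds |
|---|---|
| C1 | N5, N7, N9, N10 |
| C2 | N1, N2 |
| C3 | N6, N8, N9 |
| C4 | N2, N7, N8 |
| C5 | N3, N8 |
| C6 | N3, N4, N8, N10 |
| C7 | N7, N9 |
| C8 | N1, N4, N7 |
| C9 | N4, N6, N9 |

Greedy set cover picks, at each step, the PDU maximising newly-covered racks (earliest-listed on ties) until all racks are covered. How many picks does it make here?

Greedy: pick C1 (covers 4 new) → pick C6 (covers 3 new) → pick C2 (covers 2 new) → pick C3 (covers 1 new). Total picks: 4.

4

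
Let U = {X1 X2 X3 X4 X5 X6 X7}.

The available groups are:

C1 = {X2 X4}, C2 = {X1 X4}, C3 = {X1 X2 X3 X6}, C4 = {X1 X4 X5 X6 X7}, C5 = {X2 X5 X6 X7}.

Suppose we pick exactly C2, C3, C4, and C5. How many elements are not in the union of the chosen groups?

Union of C2, C3, C4, C5 = {X1, X2, X3, X4, X5, X6, X7} — that's every element, so 0 are uncovered.

0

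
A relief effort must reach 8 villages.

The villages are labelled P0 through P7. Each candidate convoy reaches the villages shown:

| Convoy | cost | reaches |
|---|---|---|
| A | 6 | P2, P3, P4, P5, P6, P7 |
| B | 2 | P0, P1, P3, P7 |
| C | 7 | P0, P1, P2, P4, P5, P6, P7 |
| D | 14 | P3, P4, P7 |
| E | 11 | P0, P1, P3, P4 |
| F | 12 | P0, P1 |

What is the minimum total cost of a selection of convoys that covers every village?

A, B together cover every village (A ∪ B = {P0, P1, P2, P3, P4, P5, P6, P7}); total cost 6 + 2 = 8.
No covering selection has total cost below 8.

8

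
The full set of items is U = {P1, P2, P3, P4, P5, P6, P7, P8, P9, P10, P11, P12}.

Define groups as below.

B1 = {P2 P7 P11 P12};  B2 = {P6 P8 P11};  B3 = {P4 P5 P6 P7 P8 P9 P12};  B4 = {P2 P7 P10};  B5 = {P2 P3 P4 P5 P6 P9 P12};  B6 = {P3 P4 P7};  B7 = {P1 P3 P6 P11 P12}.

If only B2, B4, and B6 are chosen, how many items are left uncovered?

Union of B2, B4, B6 = {P2, P3, P4, P6, P7, P8, P10, P11}.
Not covered: P1, P5, P9, P12 — 4 items.

4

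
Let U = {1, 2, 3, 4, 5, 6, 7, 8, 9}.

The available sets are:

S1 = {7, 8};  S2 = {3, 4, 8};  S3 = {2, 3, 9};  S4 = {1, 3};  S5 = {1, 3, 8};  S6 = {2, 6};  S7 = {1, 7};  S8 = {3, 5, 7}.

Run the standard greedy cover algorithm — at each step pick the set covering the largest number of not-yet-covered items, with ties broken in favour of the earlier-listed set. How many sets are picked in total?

5

Greedy: pick S2 (covers 3 new) → pick S3 (covers 2 new) → pick S7 (covers 2 new) → pick S6 (covers 1 new) → pick S8 (covers 1 new). Total picks: 5.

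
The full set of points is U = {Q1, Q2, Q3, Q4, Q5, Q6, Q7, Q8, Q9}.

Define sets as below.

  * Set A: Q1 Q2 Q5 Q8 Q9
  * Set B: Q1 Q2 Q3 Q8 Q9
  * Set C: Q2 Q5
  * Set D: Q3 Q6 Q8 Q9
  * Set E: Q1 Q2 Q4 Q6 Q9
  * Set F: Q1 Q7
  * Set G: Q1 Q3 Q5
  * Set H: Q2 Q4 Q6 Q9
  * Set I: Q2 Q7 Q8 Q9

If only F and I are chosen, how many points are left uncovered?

Union of F, I = {Q1, Q2, Q7, Q8, Q9}.
Not covered: Q3, Q4, Q5, Q6 — 4 points.

4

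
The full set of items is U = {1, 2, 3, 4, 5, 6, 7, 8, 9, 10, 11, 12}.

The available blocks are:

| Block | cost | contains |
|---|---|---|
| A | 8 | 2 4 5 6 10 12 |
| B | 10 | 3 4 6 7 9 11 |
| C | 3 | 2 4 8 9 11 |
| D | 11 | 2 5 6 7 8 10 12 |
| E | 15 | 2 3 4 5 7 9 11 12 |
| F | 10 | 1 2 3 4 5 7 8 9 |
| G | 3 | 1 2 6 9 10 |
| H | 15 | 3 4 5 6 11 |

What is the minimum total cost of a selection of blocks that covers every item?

21

C, E, G together cover every item (C ∪ E ∪ G = {1, 2, 3, 4, 5, 6, 7, 8, 9, 10, 11, 12}); total cost 3 + 15 + 3 = 21.
The greedy pick C, G, F, A costs 24; no covering selection beats 21.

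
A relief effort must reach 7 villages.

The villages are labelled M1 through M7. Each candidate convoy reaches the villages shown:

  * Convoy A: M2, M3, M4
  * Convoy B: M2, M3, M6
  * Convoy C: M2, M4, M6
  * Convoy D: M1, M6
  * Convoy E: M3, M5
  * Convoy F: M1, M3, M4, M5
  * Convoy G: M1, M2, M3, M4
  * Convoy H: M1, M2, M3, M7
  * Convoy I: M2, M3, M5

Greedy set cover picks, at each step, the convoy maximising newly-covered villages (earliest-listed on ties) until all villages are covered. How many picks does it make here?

Greedy: pick F (covers 4 new) → pick B (covers 2 new) → pick H (covers 1 new). Total picks: 3.

3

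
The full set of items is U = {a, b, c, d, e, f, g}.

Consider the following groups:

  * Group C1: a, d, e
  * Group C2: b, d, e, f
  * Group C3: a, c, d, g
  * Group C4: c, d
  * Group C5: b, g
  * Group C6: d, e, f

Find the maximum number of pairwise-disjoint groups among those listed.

C5, C6 are pairwise disjoint (C5={b,g}; C6={d,e,f}).
Every remaining group overlaps one of these, and no 3 of the listed groups are pairwise disjoint, so 2 is the maximum.

2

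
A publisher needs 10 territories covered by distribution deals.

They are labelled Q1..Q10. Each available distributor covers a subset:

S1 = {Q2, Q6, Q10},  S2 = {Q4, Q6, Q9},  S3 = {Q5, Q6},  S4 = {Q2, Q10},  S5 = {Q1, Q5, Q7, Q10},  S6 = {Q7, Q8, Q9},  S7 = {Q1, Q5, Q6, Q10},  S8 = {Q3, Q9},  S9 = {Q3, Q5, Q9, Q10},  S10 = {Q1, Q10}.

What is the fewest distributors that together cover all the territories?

5

S1 and S2 and S5 and S6 and S9 together: S1 ∪ S2 ∪ S5 ∪ S6 ∪ S9 = {Q1, Q2, Q3, Q4, Q5, Q6, Q7, Q8, Q9, Q10} — every territory is covered.
No 4 of the 10 distributors cover everything (all 210 combinations miss at least one territory), so 5 is optimal.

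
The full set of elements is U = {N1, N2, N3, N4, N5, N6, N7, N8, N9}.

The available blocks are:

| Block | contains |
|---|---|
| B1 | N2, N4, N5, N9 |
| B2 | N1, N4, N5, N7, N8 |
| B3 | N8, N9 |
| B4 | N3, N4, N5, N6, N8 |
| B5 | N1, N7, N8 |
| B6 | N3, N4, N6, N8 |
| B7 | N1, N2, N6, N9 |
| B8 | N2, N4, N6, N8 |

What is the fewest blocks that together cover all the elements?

3

B1 and B4 and B5 together: B1 ∪ B4 ∪ B5 = {N1, N2, N3, N4, N5, N6, N7, N8, N9} — every element is covered.
No 2 of the 8 blocks cover everything (all 28 combinations miss at least one element), so 3 is optimal.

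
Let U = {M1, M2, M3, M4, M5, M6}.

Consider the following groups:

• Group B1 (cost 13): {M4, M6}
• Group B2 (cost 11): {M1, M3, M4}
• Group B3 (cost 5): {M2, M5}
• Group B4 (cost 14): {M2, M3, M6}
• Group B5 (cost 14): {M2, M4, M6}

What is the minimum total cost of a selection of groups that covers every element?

29

B1, B2, B3 together cover every element (B1 ∪ B2 ∪ B3 = {M1, M2, M3, M4, M5, M6}); total cost 13 + 11 + 5 = 29.
No covering selection has total cost below 29.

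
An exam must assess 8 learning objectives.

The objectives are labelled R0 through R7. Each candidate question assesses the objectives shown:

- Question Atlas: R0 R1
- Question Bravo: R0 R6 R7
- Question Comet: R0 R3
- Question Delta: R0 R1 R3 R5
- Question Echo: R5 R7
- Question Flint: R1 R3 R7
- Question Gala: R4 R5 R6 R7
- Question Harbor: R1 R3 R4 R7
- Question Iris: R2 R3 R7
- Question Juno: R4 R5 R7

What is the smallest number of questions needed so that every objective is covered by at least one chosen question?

Take {Atlas, Gala, Iris}. Their union is {R0, R1, R2, R3, R4, R5, R6, R7}, which is all 8 objectives.
Only Iris contains R2, so Iris is forced; the remaining 5 objectives need at least 2 more questions (each remaining question adds at most 3) — so at least 3 questions are needed, and 3 is optimal.

3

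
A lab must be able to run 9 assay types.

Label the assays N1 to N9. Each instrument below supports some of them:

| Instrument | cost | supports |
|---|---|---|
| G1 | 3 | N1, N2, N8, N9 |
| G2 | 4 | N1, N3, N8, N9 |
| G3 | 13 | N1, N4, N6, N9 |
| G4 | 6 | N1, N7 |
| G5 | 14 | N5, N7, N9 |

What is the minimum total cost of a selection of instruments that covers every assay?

34

G1, G2, G3, G5 together cover every assay (G1 ∪ G2 ∪ G3 ∪ G5 = {N1, N2, N3, N4, N5, N6, N7, N8, N9}); total cost 3 + 4 + 13 + 14 = 34.
The greedy pick G1, G2, G4, G3, G5 costs 40; no covering selection beats 34.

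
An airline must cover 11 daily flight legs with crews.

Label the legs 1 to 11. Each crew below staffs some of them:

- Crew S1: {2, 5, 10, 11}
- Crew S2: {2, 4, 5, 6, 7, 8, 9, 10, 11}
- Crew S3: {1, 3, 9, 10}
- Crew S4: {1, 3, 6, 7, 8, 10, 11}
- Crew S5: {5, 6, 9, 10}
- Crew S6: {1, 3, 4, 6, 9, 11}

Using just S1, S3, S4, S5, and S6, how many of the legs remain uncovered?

0

Union of S1, S3, S4, S5, S6 = {1, 2, 3, 4, 5, 6, 7, 8, 9, 10, 11} — that's every leg, so 0 are uncovered.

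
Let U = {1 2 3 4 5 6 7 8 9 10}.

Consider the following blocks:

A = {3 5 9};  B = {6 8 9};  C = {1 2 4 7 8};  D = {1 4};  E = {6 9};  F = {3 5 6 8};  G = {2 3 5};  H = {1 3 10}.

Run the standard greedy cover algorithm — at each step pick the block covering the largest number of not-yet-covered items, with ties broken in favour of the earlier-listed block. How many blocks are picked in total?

Greedy: pick C (covers 5 new) → pick A (covers 3 new) → pick B (covers 1 new) → pick H (covers 1 new). Total picks: 4.

4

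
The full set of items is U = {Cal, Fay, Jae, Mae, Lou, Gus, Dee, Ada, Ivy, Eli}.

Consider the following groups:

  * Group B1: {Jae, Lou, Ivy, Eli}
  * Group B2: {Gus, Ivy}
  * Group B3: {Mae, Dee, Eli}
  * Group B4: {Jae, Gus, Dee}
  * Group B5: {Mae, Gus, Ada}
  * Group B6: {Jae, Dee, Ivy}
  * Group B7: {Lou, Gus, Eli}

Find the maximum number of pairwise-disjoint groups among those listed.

2

B2, B3 are pairwise disjoint (B2={Gus,Ivy}; B3={Mae,Dee,Eli}).
Every remaining group overlaps one of these, and no 3 of the listed groups are pairwise disjoint, so 2 is the maximum.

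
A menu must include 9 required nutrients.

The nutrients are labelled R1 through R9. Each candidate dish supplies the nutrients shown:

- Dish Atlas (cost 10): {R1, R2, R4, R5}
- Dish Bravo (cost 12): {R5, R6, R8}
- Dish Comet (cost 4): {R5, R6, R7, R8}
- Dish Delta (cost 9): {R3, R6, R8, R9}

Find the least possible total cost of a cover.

23

Atlas, Comet, Delta together cover every nutrient (Atlas ∪ Comet ∪ Delta = {R1, R2, R3, R4, R5, R6, R7, R8, R9}); total cost 10 + 4 + 9 = 23.
No covering selection has total cost below 23.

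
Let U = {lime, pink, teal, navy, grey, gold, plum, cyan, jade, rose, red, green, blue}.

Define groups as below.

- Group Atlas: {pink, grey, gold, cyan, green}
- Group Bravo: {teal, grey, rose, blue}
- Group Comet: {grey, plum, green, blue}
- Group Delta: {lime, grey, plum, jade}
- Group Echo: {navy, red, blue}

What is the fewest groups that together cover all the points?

4

Atlas and Bravo and Delta and Echo together: Atlas ∪ Bravo ∪ Delta ∪ Echo = {lime, pink, teal, navy, grey, gold, plum, cyan, jade, rose, red, green, blue} — every point is covered.
Only Delta contains lime, so Delta is forced; the remaining 9 points need at least 3 more groups (each remaining group adds at most 4) — so at least 4 groups are needed, and 4 is optimal.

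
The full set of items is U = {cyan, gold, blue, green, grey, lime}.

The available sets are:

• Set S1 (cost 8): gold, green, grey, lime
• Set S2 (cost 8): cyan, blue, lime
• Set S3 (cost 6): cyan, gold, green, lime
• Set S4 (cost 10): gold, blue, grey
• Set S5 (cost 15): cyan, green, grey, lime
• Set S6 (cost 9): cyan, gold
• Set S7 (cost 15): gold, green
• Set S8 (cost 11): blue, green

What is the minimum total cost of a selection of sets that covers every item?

16

S1, S2 together cover every item (S1 ∪ S2 = {cyan, gold, blue, green, grey, lime}); total cost 8 + 8 = 16.
No covering selection has total cost below 16.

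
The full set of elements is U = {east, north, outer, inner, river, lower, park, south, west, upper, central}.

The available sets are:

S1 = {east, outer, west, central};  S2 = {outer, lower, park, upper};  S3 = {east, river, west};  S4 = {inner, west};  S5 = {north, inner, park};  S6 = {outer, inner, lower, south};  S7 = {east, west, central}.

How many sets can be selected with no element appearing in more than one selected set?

2

S3, S6 are pairwise disjoint (S3={east,river,west}; S6={outer,inner,lower,south}).
Every remaining set overlaps one of these, and no 3 of the listed sets are pairwise disjoint, so 2 is the maximum.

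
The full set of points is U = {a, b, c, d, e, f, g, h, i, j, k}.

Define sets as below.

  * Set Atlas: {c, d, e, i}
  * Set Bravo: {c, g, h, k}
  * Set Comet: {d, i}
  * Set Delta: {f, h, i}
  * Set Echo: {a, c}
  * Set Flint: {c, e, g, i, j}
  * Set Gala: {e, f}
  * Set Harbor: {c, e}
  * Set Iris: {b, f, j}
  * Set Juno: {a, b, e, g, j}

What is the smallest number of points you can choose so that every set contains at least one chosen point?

T = {b, c, f, i} meets every set (each contains at least one member of T), and |T| = 4.
No choice of 3 points meets every set, so 4 is the minimum.

4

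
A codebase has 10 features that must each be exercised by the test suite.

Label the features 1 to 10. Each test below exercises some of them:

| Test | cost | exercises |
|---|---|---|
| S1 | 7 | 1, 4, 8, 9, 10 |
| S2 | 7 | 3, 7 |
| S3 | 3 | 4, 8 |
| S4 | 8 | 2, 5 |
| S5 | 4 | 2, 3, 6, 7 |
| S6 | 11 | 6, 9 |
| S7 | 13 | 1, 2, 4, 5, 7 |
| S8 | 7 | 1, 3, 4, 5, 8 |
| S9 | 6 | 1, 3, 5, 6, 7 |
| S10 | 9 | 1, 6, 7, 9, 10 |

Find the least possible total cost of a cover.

17

S1, S5, S9 together cover every feature (S1 ∪ S5 ∪ S9 = {1, 2, 3, 4, 5, 6, 7, 8, 9, 10}); total cost 7 + 4 + 6 = 17.
No covering selection has total cost below 17.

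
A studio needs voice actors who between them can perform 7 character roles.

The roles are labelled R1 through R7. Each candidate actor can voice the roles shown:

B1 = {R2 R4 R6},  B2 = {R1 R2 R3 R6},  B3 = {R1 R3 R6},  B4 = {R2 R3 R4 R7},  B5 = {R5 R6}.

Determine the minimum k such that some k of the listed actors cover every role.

3

B3 and B4 and B5 together: B3 ∪ B4 ∪ B5 = {R1, R2, R3, R4, R5, R6, R7} — every role is covered.
Only B5 contains R5, so B5 is forced; the remaining 5 roles need at least 2 more actors (each remaining actor adds at most 4) — so at least 3 actors are needed, and 3 is optimal.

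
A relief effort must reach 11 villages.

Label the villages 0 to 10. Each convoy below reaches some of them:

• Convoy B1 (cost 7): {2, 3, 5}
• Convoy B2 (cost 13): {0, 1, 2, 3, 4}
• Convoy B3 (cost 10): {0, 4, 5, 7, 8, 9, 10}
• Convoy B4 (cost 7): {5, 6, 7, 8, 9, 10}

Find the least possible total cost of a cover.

20

B2, B4 together cover every village (B2 ∪ B4 = {0, 1, 2, 3, 4, 5, 6, 7, 8, 9, 10}); total cost 13 + 7 = 20.
No covering selection has total cost below 20.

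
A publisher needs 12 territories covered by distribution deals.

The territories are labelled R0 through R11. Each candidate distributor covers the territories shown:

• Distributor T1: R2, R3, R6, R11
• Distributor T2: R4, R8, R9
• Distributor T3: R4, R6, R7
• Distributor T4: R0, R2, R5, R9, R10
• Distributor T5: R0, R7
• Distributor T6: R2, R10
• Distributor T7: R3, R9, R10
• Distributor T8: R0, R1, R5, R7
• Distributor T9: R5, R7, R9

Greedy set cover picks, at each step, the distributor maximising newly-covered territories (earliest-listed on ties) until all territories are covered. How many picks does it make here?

4

Greedy: pick T4 (covers 5 new) → pick T1 (covers 3 new) → pick T2 (covers 2 new) → pick T8 (covers 2 new). Total picks: 4.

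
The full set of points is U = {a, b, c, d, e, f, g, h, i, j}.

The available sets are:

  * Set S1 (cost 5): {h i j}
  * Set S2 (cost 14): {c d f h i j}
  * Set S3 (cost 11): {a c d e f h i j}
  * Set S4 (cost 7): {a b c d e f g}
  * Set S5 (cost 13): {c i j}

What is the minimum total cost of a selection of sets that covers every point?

12

S1, S4 together cover every point (S1 ∪ S4 = {a, b, c, d, e, f, g, h, i, j}); total cost 5 + 7 = 12.
No covering selection has total cost below 12.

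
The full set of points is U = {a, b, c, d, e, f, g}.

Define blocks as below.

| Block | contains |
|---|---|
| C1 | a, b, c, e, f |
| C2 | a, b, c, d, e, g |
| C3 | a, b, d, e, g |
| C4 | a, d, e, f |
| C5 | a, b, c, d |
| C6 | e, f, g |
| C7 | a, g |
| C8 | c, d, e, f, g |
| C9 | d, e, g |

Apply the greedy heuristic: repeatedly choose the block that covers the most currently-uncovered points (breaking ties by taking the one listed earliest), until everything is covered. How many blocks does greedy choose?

2

Greedy: pick C2 (covers 6 new) → pick C1 (covers 1 new). Total picks: 2.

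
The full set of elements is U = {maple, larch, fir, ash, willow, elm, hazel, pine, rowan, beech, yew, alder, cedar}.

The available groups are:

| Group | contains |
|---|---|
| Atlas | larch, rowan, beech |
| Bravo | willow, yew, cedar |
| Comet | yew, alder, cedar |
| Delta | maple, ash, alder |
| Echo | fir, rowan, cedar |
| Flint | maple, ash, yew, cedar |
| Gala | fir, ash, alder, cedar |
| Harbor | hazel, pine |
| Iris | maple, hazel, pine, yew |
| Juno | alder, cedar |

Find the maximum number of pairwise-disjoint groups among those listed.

Atlas, Bravo, Delta, Harbor are pairwise disjoint (Atlas={larch,rowan,beech}; Bravo={willow,yew,cedar}; Delta={maple,ash,alder}; Harbor={hazel,pine}).
Every remaining group overlaps one of these, and no 5 of the listed groups are pairwise disjoint, so 4 is the maximum.

4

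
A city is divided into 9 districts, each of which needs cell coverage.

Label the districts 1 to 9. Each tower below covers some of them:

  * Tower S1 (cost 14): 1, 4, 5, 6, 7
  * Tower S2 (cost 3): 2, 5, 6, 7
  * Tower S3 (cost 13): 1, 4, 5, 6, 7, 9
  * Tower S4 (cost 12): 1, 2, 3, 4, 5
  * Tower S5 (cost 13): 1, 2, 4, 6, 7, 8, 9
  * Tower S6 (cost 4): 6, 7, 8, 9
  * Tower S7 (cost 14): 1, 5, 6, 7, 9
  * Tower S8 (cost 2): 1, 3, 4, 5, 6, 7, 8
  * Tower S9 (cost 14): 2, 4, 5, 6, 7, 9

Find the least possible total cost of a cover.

S2, S6, S8 together cover every district (S2 ∪ S6 ∪ S8 = {1, 2, 3, 4, 5, 6, 7, 8, 9}); total cost 3 + 4 + 2 = 9.
No covering selection has total cost below 9.

9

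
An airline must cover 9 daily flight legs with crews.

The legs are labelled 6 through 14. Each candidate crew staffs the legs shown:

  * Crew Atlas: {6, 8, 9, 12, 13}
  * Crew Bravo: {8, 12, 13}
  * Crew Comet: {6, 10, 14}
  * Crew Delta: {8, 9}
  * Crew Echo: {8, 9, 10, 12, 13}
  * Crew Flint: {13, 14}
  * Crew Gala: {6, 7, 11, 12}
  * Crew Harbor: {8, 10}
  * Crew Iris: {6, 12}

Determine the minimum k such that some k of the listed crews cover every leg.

3

Take {Atlas, Comet, Gala}. Their union is {6, 7, 8, 9, 10, 11, 12, 13, 14}, which is all 9 legs.
Only Gala contains 7, so Gala is forced; the remaining 5 legs need at least 2 more crews (each remaining crew adds at most 4) — so at least 3 crews are needed, and 3 is optimal.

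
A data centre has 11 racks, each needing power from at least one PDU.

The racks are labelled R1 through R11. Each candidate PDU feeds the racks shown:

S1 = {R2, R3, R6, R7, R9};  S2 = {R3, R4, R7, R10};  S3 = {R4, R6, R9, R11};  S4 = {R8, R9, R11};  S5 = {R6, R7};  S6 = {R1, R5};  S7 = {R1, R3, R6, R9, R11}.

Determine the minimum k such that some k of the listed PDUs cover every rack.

S1 and S2 and S4 and S6 together: S1 ∪ S2 ∪ S4 ∪ S6 = {R1, R2, R3, R4, R5, R6, R7, R8, R9, R10, R11} — every rack is covered.
Only S1 contains R2, so S1 is forced; the remaining 6 racks need at least 3 more PDUs (each remaining PDU adds at most 2) — so at least 4 PDUs are needed, and 4 is optimal.

4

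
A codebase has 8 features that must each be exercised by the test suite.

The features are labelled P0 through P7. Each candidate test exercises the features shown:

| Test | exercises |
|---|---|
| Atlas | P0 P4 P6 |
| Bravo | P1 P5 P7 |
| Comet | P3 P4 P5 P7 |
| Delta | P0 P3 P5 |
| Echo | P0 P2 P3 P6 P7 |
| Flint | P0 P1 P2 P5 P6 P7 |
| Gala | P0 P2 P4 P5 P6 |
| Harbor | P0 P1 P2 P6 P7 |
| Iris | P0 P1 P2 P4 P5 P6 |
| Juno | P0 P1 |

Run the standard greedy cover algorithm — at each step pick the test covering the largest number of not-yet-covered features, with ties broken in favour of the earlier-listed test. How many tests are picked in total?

Greedy: pick Flint (covers 6 new) → pick Comet (covers 2 new). Total picks: 2.

2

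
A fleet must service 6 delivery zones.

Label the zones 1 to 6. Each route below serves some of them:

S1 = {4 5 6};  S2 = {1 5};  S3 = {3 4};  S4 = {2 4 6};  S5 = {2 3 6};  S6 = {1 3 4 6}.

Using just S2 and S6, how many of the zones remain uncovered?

Union of S2, S6 = {1, 3, 4, 5, 6}.
Not covered: 2 — 1 zone.

1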